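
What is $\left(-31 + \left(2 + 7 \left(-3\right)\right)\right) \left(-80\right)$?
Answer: $4000$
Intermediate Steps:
$\left(-31 + \left(2 + 7 \left(-3\right)\right)\right) \left(-80\right) = \left(-31 + \left(2 - 21\right)\right) \left(-80\right) = \left(-31 - 19\right) \left(-80\right) = \left(-50\right) \left(-80\right) = 4000$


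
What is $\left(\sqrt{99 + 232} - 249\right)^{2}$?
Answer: $\left(249 - \sqrt{331}\right)^{2} \approx 53272.0$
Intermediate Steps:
$\left(\sqrt{99 + 232} - 249\right)^{2} = \left(\sqrt{331} - 249\right)^{2} = \left(-249 + \sqrt{331}\right)^{2}$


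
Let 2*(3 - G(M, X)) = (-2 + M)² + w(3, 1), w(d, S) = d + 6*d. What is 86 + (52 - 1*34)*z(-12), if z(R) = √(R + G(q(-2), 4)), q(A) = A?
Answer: 86 + 9*I*√110 ≈ 86.0 + 94.393*I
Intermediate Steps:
w(d, S) = 7*d
G(M, X) = -15/2 - (-2 + M)²/2 (G(M, X) = 3 - ((-2 + M)² + 7*3)/2 = 3 - ((-2 + M)² + 21)/2 = 3 - (21 + (-2 + M)²)/2 = 3 + (-21/2 - (-2 + M)²/2) = -15/2 - (-2 + M)²/2)
z(R) = √(-31/2 + R) (z(R) = √(R + (-15/2 - (-2 - 2)²/2)) = √(R + (-15/2 - ½*(-4)²)) = √(R + (-15/2 - ½*16)) = √(R + (-15/2 - 8)) = √(R - 31/2) = √(-31/2 + R))
86 + (52 - 1*34)*z(-12) = 86 + (52 - 1*34)*(√(-62 + 4*(-12))/2) = 86 + (52 - 34)*(√(-62 - 48)/2) = 86 + 18*(√(-110)/2) = 86 + 18*((I*√110)/2) = 86 + 18*(I*√110/2) = 86 + 9*I*√110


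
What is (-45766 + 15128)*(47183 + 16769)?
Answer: -1959361376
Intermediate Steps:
(-45766 + 15128)*(47183 + 16769) = -30638*63952 = -1959361376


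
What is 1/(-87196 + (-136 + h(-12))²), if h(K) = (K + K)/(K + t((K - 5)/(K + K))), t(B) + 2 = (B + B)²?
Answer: -2982529/206511233628 ≈ -1.4442e-5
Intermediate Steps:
t(B) = -2 + 4*B² (t(B) = -2 + (B + B)² = -2 + (2*B)² = -2 + 4*B²)
h(K) = 2*K/(-2 + K + (-5 + K)²/K²) (h(K) = (K + K)/(K + (-2 + 4*((K - 5)/(K + K))²)) = (2*K)/(K + (-2 + 4*((-5 + K)/((2*K)))²)) = (2*K)/(K + (-2 + 4*((-5 + K)*(1/(2*K)))²)) = (2*K)/(K + (-2 + 4*((-5 + K)/(2*K))²)) = (2*K)/(K + (-2 + 4*((-5 + K)²/(4*K²)))) = (2*K)/(K + (-2 + (-5 + K)²/K²)) = (2*K)/(-2 + K + (-5 + K)²/K²) = 2*K/(-2 + K + (-5 + K)²/K²))
1/(-87196 + (-136 + h(-12))²) = 1/(-87196 + (-136 + 2*(-12)³/(25 + (-12)³ - 1*(-12)² - 10*(-12)))²) = 1/(-87196 + (-136 + 2*(-1728)/(25 - 1728 - 1*144 + 120))²) = 1/(-87196 + (-136 + 2*(-1728)/(25 - 1728 - 144 + 120))²) = 1/(-87196 + (-136 + 2*(-1728)/(-1727))²) = 1/(-87196 + (-136 + 2*(-1728)*(-1/1727))²) = 1/(-87196 + (-136 + 3456/1727)²) = 1/(-87196 + (-231416/1727)²) = 1/(-87196 + 53553365056/2982529) = 1/(-206511233628/2982529) = -2982529/206511233628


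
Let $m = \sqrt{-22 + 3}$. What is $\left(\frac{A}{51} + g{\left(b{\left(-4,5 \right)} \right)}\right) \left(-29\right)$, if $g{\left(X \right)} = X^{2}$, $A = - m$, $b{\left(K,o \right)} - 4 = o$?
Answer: $-2349 + \frac{29 i \sqrt{19}}{51} \approx -2349.0 + 2.4786 i$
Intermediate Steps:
$b{\left(K,o \right)} = 4 + o$
$m = i \sqrt{19}$ ($m = \sqrt{-19} = i \sqrt{19} \approx 4.3589 i$)
$A = - i \sqrt{19} \approx - 4.3589 i$
$\left(\frac{A}{51} + g{\left(b{\left(-4,5 \right)} \right)}\right) \left(-29\right) = \left(\frac{\left(-1\right) i \sqrt{19}}{51} + \left(4 + 5\right)^{2}\right) \left(-29\right) = \left(- i \sqrt{19} \cdot \frac{1}{51} + 9^{2}\right) \left(-29\right) = \left(- \frac{i \sqrt{19}}{51} + 81\right) \left(-29\right) = \left(81 - \frac{i \sqrt{19}}{51}\right) \left(-29\right) = -2349 + \frac{29 i \sqrt{19}}{51}$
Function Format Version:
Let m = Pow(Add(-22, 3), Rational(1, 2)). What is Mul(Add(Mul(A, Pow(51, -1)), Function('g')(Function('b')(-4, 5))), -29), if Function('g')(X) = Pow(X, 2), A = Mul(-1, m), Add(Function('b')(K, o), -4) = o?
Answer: Add(-2349, Mul(Rational(29, 51), I, Pow(19, Rational(1, 2)))) ≈ Add(-2349.0, Mul(2.4786, I))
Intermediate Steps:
Function('b')(K, o) = Add(4, o)
m = Mul(I, Pow(19, Rational(1, 2))) (m = Pow(-19, Rational(1, 2)) = Mul(I, Pow(19, Rational(1, 2))) ≈ Mul(4.3589, I))
A = Mul(-1, I, Pow(19, Rational(1, 2))) (A = Mul(-1, Mul(I, Pow(19, Rational(1, 2)))) = Mul(-1, I, Pow(19, Rational(1, 2))) ≈ Mul(-4.3589, I))
Mul(Add(Mul(A, Pow(51, -1)), Function('g')(Function('b')(-4, 5))), -29) = Mul(Add(Mul(Mul(-1, I, Pow(19, Rational(1, 2))), Pow(51, -1)), Pow(Add(4, 5), 2)), -29) = Mul(Add(Mul(Mul(-1, I, Pow(19, Rational(1, 2))), Rational(1, 51)), Pow(9, 2)), -29) = Mul(Add(Mul(Rational(-1, 51), I, Pow(19, Rational(1, 2))), 81), -29) = Mul(Add(81, Mul(Rational(-1, 51), I, Pow(19, Rational(1, 2)))), -29) = Add(-2349, Mul(Rational(29, 51), I, Pow(19, Rational(1, 2))))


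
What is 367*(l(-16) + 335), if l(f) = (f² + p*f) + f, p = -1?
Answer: 216897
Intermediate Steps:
l(f) = f² (l(f) = (f² - f) + f = f²)
367*(l(-16) + 335) = 367*((-16)² + 335) = 367*(256 + 335) = 367*591 = 216897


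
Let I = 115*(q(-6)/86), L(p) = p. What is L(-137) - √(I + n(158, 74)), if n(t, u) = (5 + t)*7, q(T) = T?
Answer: -137 - √2094874/43 ≈ -170.66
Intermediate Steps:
n(t, u) = 35 + 7*t
I = -345/43 (I = 115*(-6/86) = 115*(-6*1/86) = 115*(-3/43) = -345/43 ≈ -8.0233)
L(-137) - √(I + n(158, 74)) = -137 - √(-345/43 + (35 + 7*158)) = -137 - √(-345/43 + (35 + 1106)) = -137 - √(-345/43 + 1141) = -137 - √(48718/43) = -137 - √2094874/43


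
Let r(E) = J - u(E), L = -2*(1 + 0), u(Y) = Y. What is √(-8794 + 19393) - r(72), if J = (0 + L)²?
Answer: 68 + √10599 ≈ 170.95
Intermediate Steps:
L = -2 (L = -2*1 = -2)
J = 4 (J = (0 - 2)² = (-2)² = 4)
r(E) = 4 - E
√(-8794 + 19393) - r(72) = √(-8794 + 19393) - (4 - 1*72) = √10599 - (4 - 72) = √10599 - 1*(-68) = √10599 + 68 = 68 + √10599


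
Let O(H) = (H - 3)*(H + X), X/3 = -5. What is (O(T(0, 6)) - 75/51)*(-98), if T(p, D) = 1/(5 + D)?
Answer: -8446718/2057 ≈ -4106.3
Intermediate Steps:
X = -15 (X = 3*(-5) = -15)
O(H) = (-15 + H)*(-3 + H) (O(H) = (H - 3)*(H - 15) = (-3 + H)*(-15 + H) = (-15 + H)*(-3 + H))
(O(T(0, 6)) - 75/51)*(-98) = ((45 + (1/(5 + 6))² - 18/(5 + 6)) - 75/51)*(-98) = ((45 + (1/11)² - 18/11) - 75*1/51)*(-98) = ((45 + (1/11)² - 18*1/11) - 25/17)*(-98) = ((45 + 1/121 - 18/11) - 25/17)*(-98) = (5248/121 - 25/17)*(-98) = (86191/2057)*(-98) = -8446718/2057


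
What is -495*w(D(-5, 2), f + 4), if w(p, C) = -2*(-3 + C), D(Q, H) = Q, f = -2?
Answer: -990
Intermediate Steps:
w(p, C) = 6 - 2*C
-495*w(D(-5, 2), f + 4) = -495*(6 - 2*(-2 + 4)) = -495*(6 - 2*2) = -495*(6 - 4) = -495*2 = -990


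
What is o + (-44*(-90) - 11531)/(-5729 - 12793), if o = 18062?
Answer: 334551935/18522 ≈ 18062.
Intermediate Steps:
o + (-44*(-90) - 11531)/(-5729 - 12793) = 18062 + (-44*(-90) - 11531)/(-5729 - 12793) = 18062 + (3960 - 11531)/(-18522) = 18062 - 7571*(-1/18522) = 18062 + 7571/18522 = 334551935/18522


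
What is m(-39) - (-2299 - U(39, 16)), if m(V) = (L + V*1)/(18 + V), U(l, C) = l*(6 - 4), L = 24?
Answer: 16644/7 ≈ 2377.7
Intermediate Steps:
U(l, C) = 2*l (U(l, C) = l*2 = 2*l)
m(V) = (24 + V)/(18 + V) (m(V) = (24 + V*1)/(18 + V) = (24 + V)/(18 + V))
m(-39) - (-2299 - U(39, 16)) = (24 - 39)/(18 - 39) - (-2299 - 2*39) = -15/(-21) - (-2299 - 1*78) = -1/21*(-15) - (-2299 - 78) = 5/7 - 1*(-2377) = 5/7 + 2377 = 16644/7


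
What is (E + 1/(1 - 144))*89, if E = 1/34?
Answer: 9701/4862 ≈ 1.9953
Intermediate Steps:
E = 1/34 ≈ 0.029412
(E + 1/(1 - 144))*89 = (1/34 + 1/(1 - 144))*89 = (1/34 + 1/(-143))*89 = (1/34 - 1/143)*89 = (109/4862)*89 = 9701/4862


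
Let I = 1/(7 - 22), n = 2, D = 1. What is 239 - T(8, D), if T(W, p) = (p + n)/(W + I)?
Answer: 28396/119 ≈ 238.62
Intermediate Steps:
I = -1/15 (I = 1/(-15) = -1/15 ≈ -0.066667)
T(W, p) = (2 + p)/(-1/15 + W) (T(W, p) = (p + 2)/(W - 1/15) = (2 + p)/(-1/15 + W))
239 - T(8, D) = 239 - 15*(2 + 1)/(-1 + 15*8) = 239 - 15*3/(-1 + 120) = 239 - 15*3/119 = 239 - 1*45/119 = 239 - 45/119 = 28396/119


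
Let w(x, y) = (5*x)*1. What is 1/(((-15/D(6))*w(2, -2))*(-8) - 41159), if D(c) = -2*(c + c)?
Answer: -1/41209 ≈ -2.4267e-5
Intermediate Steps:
w(x, y) = 5*x
D(c) = -4*c
1/(((-15/D(6))*w(2, -2))*(-8) - 41159) = 1/(((-15/((-4*6)))*(5*2))*(-8) - 41159) = 1/((-15/(-24)*10)*(-8) - 41159) = 1/((-15*(-1/24)*10)*(-8) - 41159) = 1/(((5/8)*10)*(-8) - 41159) = 1/((25/4)*(-8) - 41159) = 1/(-50 - 41159) = 1/(-41209) = -1/41209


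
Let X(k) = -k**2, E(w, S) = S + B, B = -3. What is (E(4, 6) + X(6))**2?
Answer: 1089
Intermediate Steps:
E(w, S) = -3 + S (E(w, S) = S - 3 = -3 + S)
(E(4, 6) + X(6))**2 = ((-3 + 6) - 1*6**2)**2 = (3 - 1*36)**2 = (3 - 36)**2 = (-33)**2 = 1089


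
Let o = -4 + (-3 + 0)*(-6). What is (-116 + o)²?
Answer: 10404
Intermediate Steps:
o = 14 (o = -4 - 3*(-6) = -4 + 18 = 14)
(-116 + o)² = (-116 + 14)² = (-102)² = 10404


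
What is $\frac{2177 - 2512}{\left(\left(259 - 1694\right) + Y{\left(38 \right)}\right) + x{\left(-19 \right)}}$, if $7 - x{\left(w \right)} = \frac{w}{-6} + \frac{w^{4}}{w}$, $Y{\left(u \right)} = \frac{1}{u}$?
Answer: $- \frac{19095}{309388} \approx -0.061719$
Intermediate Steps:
$x{\left(w \right)} = 7 - w^{3} + \frac{w}{6}$ ($x{\left(w \right)} = 7 - \left(\frac{w}{-6} + \frac{w^{4}}{w}\right) = 7 - \left(w \left(- \frac{1}{6}\right) + w^{3}\right) = 7 - \left(- \frac{w}{6} + w^{3}\right) = 7 - \left(w^{3} - \frac{w}{6}\right) = 7 - w^{3} + \frac{w}{6}$)
$\frac{2177 - 2512}{\left(\left(259 - 1694\right) + Y{\left(38 \right)}\right) + x{\left(-19 \right)}} = \frac{2177 - 2512}{\left(\left(259 - 1694\right) + \frac{1}{38}\right) + \left(7 - \left(-19\right)^{3} + \frac{1}{6} \left(-19\right)\right)} = - \frac{335}{\left(-1435 + \frac{1}{38}\right) - - \frac{41177}{6}} = - \frac{335}{- \frac{54529}{38} + \left(7 + 6859 - \frac{19}{6}\right)} = - \frac{335}{- \frac{54529}{38} + \frac{41177}{6}} = - \frac{335}{\frac{309388}{57}} = \left(-335\right) \frac{57}{309388} = - \frac{19095}{309388}$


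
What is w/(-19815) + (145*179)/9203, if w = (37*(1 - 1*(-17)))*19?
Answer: 132614521/60785815 ≈ 2.1817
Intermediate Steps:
w = 12654 (w = (37*(1 + 17))*19 = (37*18)*19 = 666*19 = 12654)
w/(-19815) + (145*179)/9203 = 12654/(-19815) + (145*179)/9203 = 12654*(-1/19815) + 25955*(1/9203) = -4218/6605 + 25955/9203 = 132614521/60785815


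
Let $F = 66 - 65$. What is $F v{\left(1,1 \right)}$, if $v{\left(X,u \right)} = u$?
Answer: $1$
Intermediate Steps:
$F = 1$
$F v{\left(1,1 \right)} = 1 \cdot 1 = 1$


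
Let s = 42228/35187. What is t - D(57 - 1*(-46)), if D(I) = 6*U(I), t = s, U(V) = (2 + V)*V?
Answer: -761080734/11729 ≈ -64889.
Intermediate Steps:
s = 14076/11729 (s = 42228*(1/35187) = 14076/11729 ≈ 1.2001)
U(V) = V*(2 + V)
t = 14076/11729 ≈ 1.2001
D(I) = 6*I*(2 + I) (D(I) = 6*(I*(2 + I)) = 6*I*(2 + I))
t - D(57 - 1*(-46)) = 14076/11729 - 6*(57 - 1*(-46))*(2 + (57 - 1*(-46))) = 14076/11729 - 6*(57 + 46)*(2 + (57 + 46)) = 14076/11729 - 6*103*(2 + 103) = 14076/11729 - 6*103*105 = 14076/11729 - 1*64890 = 14076/11729 - 64890 = -761080734/11729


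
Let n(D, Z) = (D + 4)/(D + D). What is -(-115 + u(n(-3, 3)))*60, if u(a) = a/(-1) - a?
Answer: 6880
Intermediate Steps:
n(D, Z) = (4 + D)/(2*D) (n(D, Z) = (4 + D)/((2*D)) = (4 + D)*(1/(2*D)) = (4 + D)/(2*D))
u(a) = -2*a (u(a) = a*(-1) - a = -a - a = -2*a)
-(-115 + u(n(-3, 3)))*60 = -(-115 - (4 - 3)/(-3))*60 = -(-115 - (-1)/3)*60 = -(-115 - 2*(-1/6))*60 = -(-115 + 1/3)*60 = -(-344)*60/3 = -1*(-6880) = 6880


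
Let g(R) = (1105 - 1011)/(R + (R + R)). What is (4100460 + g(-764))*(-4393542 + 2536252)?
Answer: -4363820897851885/573 ≈ -7.6157e+12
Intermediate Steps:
g(R) = 94/(3*R) (g(R) = 94/(R + 2*R) = 94/((3*R)) = 94*(1/(3*R)) = 94/(3*R))
(4100460 + g(-764))*(-4393542 + 2536252) = (4100460 + (94/3)/(-764))*(-4393542 + 2536252) = (4100460 + (94/3)*(-1/764))*(-1857290) = (4100460 - 47/1146)*(-1857290) = (4699127113/1146)*(-1857290) = -4363820897851885/573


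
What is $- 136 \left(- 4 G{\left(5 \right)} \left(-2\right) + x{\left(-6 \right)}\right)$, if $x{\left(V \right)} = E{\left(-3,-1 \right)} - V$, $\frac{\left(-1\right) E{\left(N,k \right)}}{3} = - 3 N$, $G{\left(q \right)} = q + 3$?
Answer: $-5848$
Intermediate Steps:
$G{\left(q \right)} = 3 + q$
$E{\left(N,k \right)} = 9 N$ ($E{\left(N,k \right)} = - 3 \left(- 3 N\right) = 9 N$)
$x{\left(V \right)} = -27 - V$ ($x{\left(V \right)} = 9 \left(-3\right) - V = -27 - V$)
$- 136 \left(- 4 G{\left(5 \right)} \left(-2\right) + x{\left(-6 \right)}\right) = - 136 \left(- 4 \left(3 + 5\right) \left(-2\right) - 21\right) = - 136 \left(\left(-4\right) 8 \left(-2\right) + \left(-27 + 6\right)\right) = - 136 \left(\left(-32\right) \left(-2\right) - 21\right) = - 136 \left(64 - 21\right) = \left(-136\right) 43 = -5848$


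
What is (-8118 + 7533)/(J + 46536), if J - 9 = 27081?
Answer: -195/24542 ≈ -0.0079456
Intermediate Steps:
J = 27090 (J = 9 + 27081 = 27090)
(-8118 + 7533)/(J + 46536) = (-8118 + 7533)/(27090 + 46536) = -585/73626 = -585*1/73626 = -195/24542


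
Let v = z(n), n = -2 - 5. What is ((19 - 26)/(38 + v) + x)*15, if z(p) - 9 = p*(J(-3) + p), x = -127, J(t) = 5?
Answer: -116310/61 ≈ -1906.7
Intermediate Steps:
n = -7
z(p) = 9 + p*(5 + p)
v = 23 (v = 9 + (-7)² + 5*(-7) = 9 + 49 - 35 = 23)
((19 - 26)/(38 + v) + x)*15 = ((19 - 26)/(38 + 23) - 127)*15 = (-7/61 - 127)*15 = -7754/61*15 = -116310/61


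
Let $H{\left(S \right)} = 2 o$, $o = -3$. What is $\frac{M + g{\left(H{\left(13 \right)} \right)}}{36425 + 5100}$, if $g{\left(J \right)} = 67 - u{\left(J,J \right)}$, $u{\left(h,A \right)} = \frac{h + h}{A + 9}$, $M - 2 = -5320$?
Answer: $- \frac{477}{3775} \approx -0.12636$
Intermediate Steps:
$M = -5318$ ($M = 2 - 5320 = -5318$)
$H{\left(S \right)} = -6$ ($H{\left(S \right)} = 2 \left(-3\right) = -6$)
$u{\left(h,A \right)} = \frac{2 h}{9 + A}$
$g{\left(J \right)} = 67 - \frac{2 J}{9 + J}$
$\frac{M + g{\left(H{\left(13 \right)} \right)}}{36425 + 5100} = \frac{-5318 + \frac{603 + 65 \left(-6\right)}{9 - 6}}{36425 + 5100} = \frac{-5318 + \frac{603 - 390}{3}}{41525} = \left(-5318 + \frac{1}{3} \cdot 213\right) \frac{1}{41525} = \left(-5318 + 71\right) \frac{1}{41525} = \left(-5247\right) \frac{1}{41525} = - \frac{477}{3775}$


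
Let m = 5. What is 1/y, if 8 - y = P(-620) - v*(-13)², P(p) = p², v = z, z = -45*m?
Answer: -1/422417 ≈ -2.3673e-6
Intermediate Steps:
z = -225 (z = -45*5 = -225)
v = -225
y = -422417 (y = 8 - ((-620)² - (-225)*(-13)²) = 8 - (384400 - (-225)*169) = 8 - (384400 - 1*(-38025)) = 8 - (384400 + 38025) = 8 - 1*422425 = 8 - 422425 = -422417)
1/y = 1/(-422417) = -1/422417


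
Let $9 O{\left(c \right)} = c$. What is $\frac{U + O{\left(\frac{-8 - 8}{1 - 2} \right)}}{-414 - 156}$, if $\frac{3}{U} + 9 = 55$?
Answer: $- \frac{763}{235980} \approx -0.0032333$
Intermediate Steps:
$U = \frac{3}{46}$ ($U = \frac{3}{-9 + 55} = \frac{3}{46} \approx 0.065217$)
$O{\left(c \right)} = \frac{c}{9}$
$\frac{U + O{\left(\frac{-8 - 8}{1 - 2} \right)}}{-414 - 156} = \frac{\frac{3}{46} + \frac{\left(-8 - 8\right) \frac{1}{1 - 2}}{9}}{-414 - 156} = \frac{\frac{3}{46} + \frac{\left(-16\right) \frac{1}{-1}}{9}}{-570} = \left(\frac{3}{46} + \frac{\left(-16\right) \left(-1\right)}{9}\right) \left(- \frac{1}{570}\right) = \left(\frac{3}{46} + \frac{1}{9} \cdot 16\right) \left(- \frac{1}{570}\right) = \left(\frac{3}{46} + \frac{16}{9}\right) \left(- \frac{1}{570}\right) = \frac{763}{414} \left(- \frac{1}{570}\right) = - \frac{763}{235980}$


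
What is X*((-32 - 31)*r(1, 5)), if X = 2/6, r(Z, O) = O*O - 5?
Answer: -420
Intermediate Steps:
r(Z, O) = -5 + O**2 (r(Z, O) = O**2 - 5 = -5 + O**2)
X = 1/3 (X = 2*(1/6) = 1/3 ≈ 0.33333)
X*((-32 - 31)*r(1, 5)) = ((-32 - 31)*(-5 + 5**2))/3 = (-63*(-5 + 25))/3 = (-63*20)/3 = (1/3)*(-1260) = -420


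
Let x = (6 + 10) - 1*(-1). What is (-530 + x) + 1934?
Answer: 1421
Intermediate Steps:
x = 17 (x = 16 + 1 = 17)
(-530 + x) + 1934 = (-530 + 17) + 1934 = -513 + 1934 = 1421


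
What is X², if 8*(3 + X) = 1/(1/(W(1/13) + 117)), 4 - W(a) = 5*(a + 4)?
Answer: 62001/676 ≈ 91.717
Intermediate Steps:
W(a) = -16 - 5*a (W(a) = 4 - 5*(a + 4) = 4 - 5*(4 + a) = 4 - (20 + 5*a) = 4 + (-20 - 5*a) = -16 - 5*a)
X = 249/26 (X = -3 + 1/(8*(1/((-16 - 5/13) + 117))) = -3 + 1/(8*(1/(-213/13 + 117))) = -3 + 1/(8*(1/(1308/13))) = -3 + 1/(8*(13/1308)) = -3 + (⅛)*(1308/13) = -3 + 327/26 = 249/26 ≈ 9.5769)
X² = (249/26)² = 62001/676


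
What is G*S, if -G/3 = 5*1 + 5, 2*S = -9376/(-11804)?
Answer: -35160/2951 ≈ -11.915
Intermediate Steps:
S = 1172/2951 (S = (-9376/(-11804))/2 = (-9376*(-1/11804))/2 = (½)*(2344/2951) = 1172/2951 ≈ 0.39715)
G = -30 (G = -3*(5*1 + 5) = -3*(5 + 5) = -3*10 = -30)
G*S = -30*1172/2951 = -35160/2951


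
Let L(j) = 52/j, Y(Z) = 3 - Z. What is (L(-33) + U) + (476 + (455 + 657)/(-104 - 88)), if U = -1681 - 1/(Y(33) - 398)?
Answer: -34246889/28248 ≈ -1212.4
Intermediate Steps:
U = -719467/428 (U = -1681 - 1/((3 - 1*33) - 398) = -1681 - 1/((3 - 33) - 398) = -1681 - 1/(-30 - 398) = -1681 - 1/(-428) = -1681 - 1*(-1/428) = -1681 + 1/428 = -719467/428 ≈ -1681.0)
(L(-33) + U) + (476 + (455 + 657)/(-104 - 88)) = (52/(-33) - 719467/428) + (476 + (455 + 657)/(-104 - 88)) = (52*(-1/33) - 719467/428) + (476 + 1112/(-192)) = (-52/33 - 719467/428) + (476 + 1112*(-1/192)) = -23764667/14124 + (476 - 139/24) = -23764667/14124 + 11285/24 = -34246889/28248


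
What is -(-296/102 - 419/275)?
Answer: 62069/14025 ≈ 4.4256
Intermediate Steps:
-(-296/102 - 419/275) = -(-296*1/102 - 419*1/275) = -(-148/51 - 419/275) = -1*(-62069/14025) = 62069/14025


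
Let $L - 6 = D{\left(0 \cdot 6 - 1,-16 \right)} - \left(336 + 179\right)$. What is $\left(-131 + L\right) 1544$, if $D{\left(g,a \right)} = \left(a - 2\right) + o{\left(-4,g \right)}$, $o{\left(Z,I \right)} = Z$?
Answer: $-1022128$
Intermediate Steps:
$D{\left(g,a \right)} = -6 + a$ ($D{\left(g,a \right)} = \left(a - 2\right) - 4 = \left(-2 + a\right) - 4 = -6 + a$)
$L = -531$ ($L = 6 - 537 = -531$)
$\left(-131 + L\right) 1544 = \left(-131 - 531\right) 1544 = \left(-662\right) 1544 = -1022128$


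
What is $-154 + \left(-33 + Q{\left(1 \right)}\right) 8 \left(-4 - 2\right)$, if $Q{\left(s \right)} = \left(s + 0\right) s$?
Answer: $1382$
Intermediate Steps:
$Q{\left(s \right)} = s^{2}$ ($Q{\left(s \right)} = s s = s^{2}$)
$-154 + \left(-33 + Q{\left(1 \right)}\right) 8 \left(-4 - 2\right) = -154 + \left(-33 + 1^{2}\right) 8 \left(-4 - 2\right) = -154 + \left(-33 + 1\right) 8 \left(-4 - 2\right) = -154 - 32 \cdot 8 \left(-6\right) = -154 - -1536 = -154 + 1536 = 1382$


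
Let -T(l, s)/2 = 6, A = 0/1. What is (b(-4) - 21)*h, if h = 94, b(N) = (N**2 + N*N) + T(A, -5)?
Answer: -94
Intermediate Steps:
A = 0 (A = 0*1 = 0)
T(l, s) = -12 (T(l, s) = -2*6 = -12)
b(N) = -12 + 2*N**2 (b(N) = (N**2 + N*N) - 12 = (N**2 + N**2) - 12 = 2*N**2 - 12 = -12 + 2*N**2)
(b(-4) - 21)*h = ((-12 + 2*(-4)**2) - 21)*94 = ((-12 + 2*16) - 21)*94 = ((-12 + 32) - 21)*94 = (20 - 21)*94 = -1*94 = -94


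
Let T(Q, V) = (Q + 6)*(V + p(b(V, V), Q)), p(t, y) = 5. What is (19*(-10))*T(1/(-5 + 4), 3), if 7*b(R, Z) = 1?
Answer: -7600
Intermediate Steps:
b(R, Z) = ⅐ (b(R, Z) = (⅐)*1 = ⅐)
T(Q, V) = (5 + V)*(6 + Q) (T(Q, V) = (Q + 6)*(V + 5) = (6 + Q)*(5 + V) = (5 + V)*(6 + Q))
(19*(-10))*T(1/(-5 + 4), 3) = (19*(-10))*(30 + 5/(-5 + 4) + 6*3 + 3/(-5 + 4)) = -190*(30 + 5/(-1) + 18 + 3/(-1)) = -190*(30 + 5*(-1) + 18 - 1*3) = -190*(30 - 5 + 18 - 3) = -190*40 = -7600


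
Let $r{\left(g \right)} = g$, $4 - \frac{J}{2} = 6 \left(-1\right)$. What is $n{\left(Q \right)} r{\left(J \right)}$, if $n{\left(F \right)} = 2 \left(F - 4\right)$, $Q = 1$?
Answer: $-120$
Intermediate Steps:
$J = 20$ ($J = 8 - 2 \cdot 6 \left(-1\right) = 8 - -12 = 8 + 12 = 20$)
$n{\left(F \right)} = -8 + 2 F$ ($n{\left(F \right)} = 2 \left(-4 + F\right) = -8 + 2 F$)
$n{\left(Q \right)} r{\left(J \right)} = \left(-8 + 2 \cdot 1\right) 20 = \left(-8 + 2\right) 20 = \left(-6\right) 20 = -120$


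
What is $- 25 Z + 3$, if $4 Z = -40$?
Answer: $253$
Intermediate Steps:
$Z = -10$ ($Z = \frac{1}{4} \left(-40\right) = -10$)
$- 25 Z + 3 = \left(-25\right) \left(-10\right) + 3 = 250 + 3 = 253$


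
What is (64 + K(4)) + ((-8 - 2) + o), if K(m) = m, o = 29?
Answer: 87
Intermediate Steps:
(64 + K(4)) + ((-8 - 2) + o) = (64 + 4) + ((-8 - 2) + 29) = 68 + (-10 + 29) = 68 + 19 = 87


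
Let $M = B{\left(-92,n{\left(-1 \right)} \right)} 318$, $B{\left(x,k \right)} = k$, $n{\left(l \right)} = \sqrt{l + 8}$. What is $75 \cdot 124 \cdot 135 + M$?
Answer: $1255500 + 318 \sqrt{7} \approx 1.2563 \cdot 10^{6}$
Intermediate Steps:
$n{\left(l \right)} = \sqrt{8 + l}$
$M = 318 \sqrt{7}$ ($M = \sqrt{8 - 1} \cdot 318 = \sqrt{7} \cdot 318 = 318 \sqrt{7} \approx 841.35$)
$75 \cdot 124 \cdot 135 + M = 75 \cdot 124 \cdot 135 + 318 \sqrt{7} = 9300 \cdot 135 + 318 \sqrt{7} = 1255500 + 318 \sqrt{7}$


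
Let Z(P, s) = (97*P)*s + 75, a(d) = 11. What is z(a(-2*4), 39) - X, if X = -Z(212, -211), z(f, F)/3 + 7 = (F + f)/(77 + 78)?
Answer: -134507420/31 ≈ -4.3390e+6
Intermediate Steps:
z(f, F) = -21 + 3*F/155 + 3*f/155 (z(f, F) = -21 + 3*((F + f)/(77 + 78)) = -21 + 3*((F + f)/155) = -21 + 3*((F + f)*(1/155)) = -21 + 3*(F/155 + f/155) = -21 + (3*F/155 + 3*f/155) = -21 + 3*F/155 + 3*f/155)
Z(P, s) = 75 + 97*P*s (Z(P, s) = 97*P*s + 75 = 75 + 97*P*s)
X = 4338929 (X = -(75 + 97*212*(-211)) = -(75 - 4339004) = -1*(-4338929) = 4338929)
z(a(-2*4), 39) - X = (-21 + (3/155)*39 + (3/155)*11) - 1*4338929 = (-21 + 117/155 + 33/155) - 4338929 = -621/31 - 4338929 = -134507420/31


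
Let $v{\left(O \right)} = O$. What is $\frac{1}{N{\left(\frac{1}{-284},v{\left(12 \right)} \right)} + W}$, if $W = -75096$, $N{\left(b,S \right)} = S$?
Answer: $- \frac{1}{75084} \approx -1.3318 \cdot 10^{-5}$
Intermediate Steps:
$\frac{1}{N{\left(\frac{1}{-284},v{\left(12 \right)} \right)} + W} = \frac{1}{12 - 75096} = \frac{1}{-75084} = - \frac{1}{75084}$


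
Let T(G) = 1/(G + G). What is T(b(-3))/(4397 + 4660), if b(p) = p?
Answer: -1/54342 ≈ -1.8402e-5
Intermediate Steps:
T(G) = 1/(2*G)
T(b(-3))/(4397 + 4660) = ((1/2)/(-3))/(4397 + 4660) = ((1/2)*(-1/3))/9057 = -1/6*1/9057 = -1/54342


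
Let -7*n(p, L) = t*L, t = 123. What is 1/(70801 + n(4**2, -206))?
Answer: 7/520945 ≈ 1.3437e-5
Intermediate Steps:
n(p, L) = -123*L/7
1/(70801 + n(4**2, -206)) = 1/(70801 - 123/7*(-206)) = 1/(70801 + 25338/7) = 1/(520945/7) = 7/520945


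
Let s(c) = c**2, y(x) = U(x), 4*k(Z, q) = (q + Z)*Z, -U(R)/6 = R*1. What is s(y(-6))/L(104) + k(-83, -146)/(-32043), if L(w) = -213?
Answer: -56719801/9100212 ≈ -6.2328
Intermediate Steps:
U(R) = -6*R
k(Z, q) = Z*(Z + q)/4 (k(Z, q) = ((q + Z)*Z)/4 = ((Z + q)*Z)/4 = (Z*(Z + q))/4 = Z*(Z + q)/4)
y(x) = -6*x
s(y(-6))/L(104) + k(-83, -146)/(-32043) = (-6*(-6))**2/(-213) + ((1/4)*(-83)*(-83 - 146))/(-32043) = 36**2*(-1/213) + ((1/4)*(-83)*(-229))*(-1/32043) = 1296*(-1/213) + (19007/4)*(-1/32043) = -432/71 - 19007/128172 = -56719801/9100212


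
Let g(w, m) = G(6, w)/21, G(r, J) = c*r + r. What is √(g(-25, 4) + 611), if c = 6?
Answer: √613 ≈ 24.759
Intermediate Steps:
G(r, J) = 7*r (G(r, J) = 6*r + r = 7*r)
g(w, m) = 2 (g(w, m) = (7*6)/21 = 42*(1/21) = 2)
√(g(-25, 4) + 611) = √(2 + 611) = √613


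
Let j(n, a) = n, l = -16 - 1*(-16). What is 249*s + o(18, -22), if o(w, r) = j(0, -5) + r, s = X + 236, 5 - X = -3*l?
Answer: 59987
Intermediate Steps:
l = 0 (l = -16 + 16 = 0)
X = 5 (X = 5 - (-3)*0 = 5 - 1*0 = 5 + 0 = 5)
s = 241 (s = 5 + 236 = 241)
o(w, r) = r (o(w, r) = 0 + r = r)
249*s + o(18, -22) = 249*241 - 22 = 60009 - 22 = 59987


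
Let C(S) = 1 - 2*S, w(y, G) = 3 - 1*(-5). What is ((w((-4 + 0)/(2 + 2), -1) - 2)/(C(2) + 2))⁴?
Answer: 1296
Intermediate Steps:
w(y, G) = 8 (w(y, G) = 3 + 5 = 8)
((w((-4 + 0)/(2 + 2), -1) - 2)/(C(2) + 2))⁴ = ((8 - 2)/((1 - 2*2) + 2))⁴ = (6/((1 - 4) + 2))⁴ = (6/(-3 + 2))⁴ = (6/(-1))⁴ = (6*(-1))⁴ = (-6)⁴ = 1296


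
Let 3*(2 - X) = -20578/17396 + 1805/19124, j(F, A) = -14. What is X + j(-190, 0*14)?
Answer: -2903596463/249510828 ≈ -11.637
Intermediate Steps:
X = 589555129/249510828 (X = 2 - (-20578/17396 + 1805/19124)/3 = 2 - (-20578*1/17396 + 1805*(1/19124))/3 = 2 - (-10289/8698 + 1805/19124)/3 = 2 - 1/3*(-90533473/83170276) = 2 + 90533473/249510828 = 589555129/249510828 ≈ 2.3628)
X + j(-190, 0*14) = 589555129/249510828 - 14 = -2903596463/249510828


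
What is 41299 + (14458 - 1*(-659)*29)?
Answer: 74868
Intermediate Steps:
41299 + (14458 - 1*(-659)*29) = 41299 + (14458 + 659*29) = 41299 + (14458 + 19111) = 41299 + 33569 = 74868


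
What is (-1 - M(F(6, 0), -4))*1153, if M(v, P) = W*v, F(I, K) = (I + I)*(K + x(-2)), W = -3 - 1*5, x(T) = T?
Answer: -222529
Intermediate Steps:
W = -8 (W = -3 - 5 = -8)
F(I, K) = 2*I*(-2 + K) (F(I, K) = (I + I)*(K - 2) = (2*I)*(-2 + K) = 2*I*(-2 + K))
M(v, P) = -8*v
(-1 - M(F(6, 0), -4))*1153 = (-1 - (-8)*2*6*(-2 + 0))*1153 = (-1 - (-8)*2*6*(-2))*1153 = (-1 - (-8)*(-24))*1153 = (-1 - 1*192)*1153 = (-1 - 192)*1153 = -193*1153 = -222529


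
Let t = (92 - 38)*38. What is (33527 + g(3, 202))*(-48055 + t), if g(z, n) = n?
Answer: -1551635187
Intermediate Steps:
t = 2052 (t = 54*38 = 2052)
(33527 + g(3, 202))*(-48055 + t) = (33527 + 202)*(-48055 + 2052) = 33729*(-46003) = -1551635187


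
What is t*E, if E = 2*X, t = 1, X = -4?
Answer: -8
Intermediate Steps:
E = -8 (E = 2*(-4) = -8)
t*E = 1*(-8) = -8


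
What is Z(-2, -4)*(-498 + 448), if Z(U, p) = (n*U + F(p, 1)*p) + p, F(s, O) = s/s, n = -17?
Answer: -1300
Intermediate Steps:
F(s, O) = 1
Z(U, p) = -17*U + 2*p (Z(U, p) = (-17*U + 1*p) + p = (-17*U + p) + p = (p - 17*U) + p = -17*U + 2*p)
Z(-2, -4)*(-498 + 448) = (-17*(-2) + 2*(-4))*(-498 + 448) = (34 - 8)*(-50) = 26*(-50) = -1300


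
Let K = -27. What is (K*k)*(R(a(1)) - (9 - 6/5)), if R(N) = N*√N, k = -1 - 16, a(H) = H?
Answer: -15606/5 ≈ -3121.2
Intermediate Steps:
k = -17
R(N) = N^(3/2)
(K*k)*(R(a(1)) - (9 - 6/5)) = (-27*(-17))*(1^(3/2) - (9 - 6/5)) = 459*(1 - (9 - 6*⅕)) = 459*(1 - (9 - 6/5)) = 459*(1 - 1*39/5) = 459*(1 - 39/5) = 459*(-34/5) = -15606/5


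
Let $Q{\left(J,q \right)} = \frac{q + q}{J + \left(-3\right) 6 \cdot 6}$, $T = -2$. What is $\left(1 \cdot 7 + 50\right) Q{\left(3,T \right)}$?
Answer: $\frac{76}{35} \approx 2.1714$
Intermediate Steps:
$Q{\left(J,q \right)} = \frac{2 q}{-108 + J}$ ($Q{\left(J,q \right)} = \frac{2 q}{J - 108} = \frac{2 q}{-108 + J}$)
$\left(1 \cdot 7 + 50\right) Q{\left(3,T \right)} = \left(1 \cdot 7 + 50\right) 2 \left(-2\right) \frac{1}{-108 + 3} = \left(7 + 50\right) 2 \left(-2\right) \frac{1}{-105} = 57 \cdot 2 \left(-2\right) \left(- \frac{1}{105}\right) = 57 \cdot \frac{4}{105} = \frac{76}{35}$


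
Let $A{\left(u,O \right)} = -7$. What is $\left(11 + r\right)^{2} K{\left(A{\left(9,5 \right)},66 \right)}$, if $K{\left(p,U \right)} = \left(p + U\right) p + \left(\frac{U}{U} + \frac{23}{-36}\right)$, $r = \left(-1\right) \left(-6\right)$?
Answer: $- \frac{4293095}{36} \approx -1.1925 \cdot 10^{5}$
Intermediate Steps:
$r = 6$
$K{\left(p,U \right)} = \frac{13}{36} + p \left(U + p\right)$ ($K{\left(p,U \right)} = \left(U + p\right) p + \left(1 + 23 \left(- \frac{1}{36}\right)\right) = p \left(U + p\right) + \left(1 - \frac{23}{36}\right) = p \left(U + p\right) + \frac{13}{36} = \frac{13}{36} + p \left(U + p\right)$)
$\left(11 + r\right)^{2} K{\left(A{\left(9,5 \right)},66 \right)} = \left(11 + 6\right)^{2} \left(\frac{13}{36} + \left(-7\right)^{2} + 66 \left(-7\right)\right) = 17^{2} \left(\frac{13}{36} + 49 - 462\right) = 289 \left(- \frac{14855}{36}\right) = - \frac{4293095}{36}$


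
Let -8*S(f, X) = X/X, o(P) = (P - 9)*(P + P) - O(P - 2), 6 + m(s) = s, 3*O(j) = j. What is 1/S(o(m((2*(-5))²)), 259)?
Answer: -8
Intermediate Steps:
O(j) = j/3
m(s) = -6 + s
o(P) = ⅔ - P/3 + 2*P*(-9 + P) (o(P) = (P - 9)*(P + P) - (P - 2)/3 = (-9 + P)*(2*P) - (-2 + P)/3 = 2*P*(-9 + P) - (-⅔ + P/3) = 2*P*(-9 + P) + (⅔ - P/3) = ⅔ - P/3 + 2*P*(-9 + P))
S(f, X) = -⅛ (S(f, X) = -X/(8*X) = -⅛*1 = -⅛)
1/S(o(m((2*(-5))²)), 259) = 1/(-⅛) = -8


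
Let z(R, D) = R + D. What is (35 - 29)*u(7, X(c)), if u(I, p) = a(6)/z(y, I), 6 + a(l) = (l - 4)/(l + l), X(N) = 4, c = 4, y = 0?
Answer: -5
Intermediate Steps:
z(R, D) = D + R
a(l) = -6 + (-4 + l)/(2*l) (a(l) = -6 + (l - 4)/(l + l) = -6 + (-4 + l)/((2*l)) = -6 + (-4 + l)*(1/(2*l)) = -6 + (-4 + l)/(2*l))
u(I, p) = -35/(6*I) (u(I, p) = (-11/2 - 2/6)/(I + 0) = (-11/2 - 2*⅙)/I = (-11/2 - ⅓)/I = -35/(6*I))
(35 - 29)*u(7, X(c)) = (35 - 29)*(-35/6/7) = 6*(-35/6*⅐) = 6*(-⅚) = -5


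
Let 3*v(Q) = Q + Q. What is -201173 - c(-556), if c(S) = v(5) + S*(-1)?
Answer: -605197/3 ≈ -2.0173e+5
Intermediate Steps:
v(Q) = 2*Q/3 (v(Q) = (Q + Q)/3 = (2*Q)/3 = 2*Q/3)
c(S) = 10/3 - S (c(S) = (⅔)*5 + S*(-1) = 10/3 - S)
-201173 - c(-556) = -201173 - (10/3 - 1*(-556)) = -201173 - (10/3 + 556) = -201173 - 1*1678/3 = -201173 - 1678/3 = -605197/3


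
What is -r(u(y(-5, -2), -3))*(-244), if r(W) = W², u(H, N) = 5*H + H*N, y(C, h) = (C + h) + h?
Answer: 79056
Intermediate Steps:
y(C, h) = C + 2*h
-r(u(y(-5, -2), -3))*(-244) = -((-5 + 2*(-2))*(5 - 3))²*(-244) = -((-5 - 4)*2)²*(-244) = -(-9*2)²*(-244) = -1*(-18)²*(-244) = -1*324*(-244) = -324*(-244) = 79056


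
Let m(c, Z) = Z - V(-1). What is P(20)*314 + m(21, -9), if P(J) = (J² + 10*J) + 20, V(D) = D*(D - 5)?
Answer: 194665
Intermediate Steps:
V(D) = D*(-5 + D)
m(c, Z) = -6 + Z (m(c, Z) = Z - (-1)*(-5 - 1) = Z - (-1)*(-6) = Z - 1*6 = Z - 6 = -6 + Z)
P(J) = 20 + J² + 10*J
P(20)*314 + m(21, -9) = (20 + 20² + 10*20)*314 + (-6 - 9) = (20 + 400 + 200)*314 - 15 = 620*314 - 15 = 194680 - 15 = 194665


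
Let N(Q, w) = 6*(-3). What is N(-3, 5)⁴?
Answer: 104976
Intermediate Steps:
N(Q, w) = -18
N(-3, 5)⁴ = (-18)⁴ = 104976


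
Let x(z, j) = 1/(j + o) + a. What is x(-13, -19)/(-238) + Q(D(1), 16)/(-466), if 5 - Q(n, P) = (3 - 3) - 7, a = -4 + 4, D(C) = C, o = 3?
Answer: -22615/887264 ≈ -0.025488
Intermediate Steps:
a = 0
Q(n, P) = 12 (Q(n, P) = 5 - ((3 - 3) - 7) = 5 - (0 - 7) = 5 - 1*(-7) = 5 + 7 = 12)
x(z, j) = 1/(3 + j) (x(z, j) = 1/(j + 3) + 0 = 1/(3 + j) + 0 = 1/(3 + j))
x(-13, -19)/(-238) + Q(D(1), 16)/(-466) = 1/((3 - 19)*(-238)) + 12/(-466) = -1/238/(-16) + 12*(-1/466) = -1/16*(-1/238) - 6/233 = 1/3808 - 6/233 = -22615/887264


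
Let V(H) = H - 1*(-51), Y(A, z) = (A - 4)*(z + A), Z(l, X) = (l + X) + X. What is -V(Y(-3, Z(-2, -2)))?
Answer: -114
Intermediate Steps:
Z(l, X) = l + 2*X (Z(l, X) = (X + l) + X = l + 2*X)
Y(A, z) = (-4 + A)*(A + z)
V(H) = 51 + H (V(H) = H + 51 = 51 + H)
-V(Y(-3, Z(-2, -2))) = -(51 + ((-3)² - 4*(-3) - 4*(-2 + 2*(-2)) - 3*(-2 + 2*(-2)))) = -(51 + (9 + 12 - 4*(-2 - 4) - 3*(-2 - 4))) = -(51 + (9 + 12 - 4*(-6) - 3*(-6))) = -(51 + (9 + 12 + 24 + 18)) = -(51 + 63) = -1*114 = -114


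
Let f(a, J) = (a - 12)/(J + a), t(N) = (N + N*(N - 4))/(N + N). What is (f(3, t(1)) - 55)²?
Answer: 14161/4 ≈ 3540.3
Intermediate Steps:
t(N) = (N + N*(-4 + N))/(2*N) (t(N) = (N + N*(-4 + N))/((2*N)) = (N + N*(-4 + N))*(1/(2*N)) = (N + N*(-4 + N))/(2*N))
f(a, J) = (-12 + a)/(J + a)
(f(3, t(1)) - 55)² = ((-12 + 3)/((-3/2 + (½)*1) + 3) - 55)² = (-9/((-3/2 + ½) + 3) - 55)² = (-9/(-1 + 3) - 55)² = (-9/2 - 55)² = (-119/2)² = 14161/4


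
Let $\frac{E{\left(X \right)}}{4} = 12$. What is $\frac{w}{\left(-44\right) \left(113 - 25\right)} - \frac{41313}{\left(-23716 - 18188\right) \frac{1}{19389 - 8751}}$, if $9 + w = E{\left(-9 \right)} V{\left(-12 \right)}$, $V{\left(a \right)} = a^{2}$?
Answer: $\frac{3938442333}{375584} \approx 10486.0$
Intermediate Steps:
$E{\left(X \right)} = 48$ ($E{\left(X \right)} = 4 \cdot 12 = 48$)
$w = 6903$ ($w = -9 + 48 \left(-12\right)^{2} = -9 + 48 \cdot 144 = -9 + 6912 = 6903$)
$\frac{w}{\left(-44\right) \left(113 - 25\right)} - \frac{41313}{\left(-23716 - 18188\right) \frac{1}{19389 - 8751}} = \frac{6903}{\left(-44\right) \left(113 - 25\right)} - \frac{41313}{\left(-23716 - 18188\right) \frac{1}{19389 - 8751}} = \frac{6903}{\left(-44\right) 88} - \frac{41313}{\left(-41904\right) \frac{1}{10638}} = \frac{6903}{-3872} - \frac{41313}{\left(-41904\right) \frac{1}{10638}} = 6903 \left(- \frac{1}{3872}\right) - \frac{41313}{- \frac{776}{197}} = - \frac{6903}{3872} - - \frac{8138661}{776} = - \frac{6903}{3872} + \frac{8138661}{776} = \frac{3938442333}{375584}$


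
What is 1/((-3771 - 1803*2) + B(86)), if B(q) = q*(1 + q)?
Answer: 1/105 ≈ 0.0095238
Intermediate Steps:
1/((-3771 - 1803*2) + B(86)) = 1/((-3771 - 1803*2) + 86*(1 + 86)) = 1/((-3771 - 3606) + 86*87) = 1/(-7377 + 7482) = 1/105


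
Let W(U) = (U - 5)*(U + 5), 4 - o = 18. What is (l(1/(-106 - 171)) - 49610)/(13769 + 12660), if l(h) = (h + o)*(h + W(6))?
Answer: -293718548/155990057 ≈ -1.8829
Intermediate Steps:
o = -14 (o = 4 - 1*18 = 4 - 18 = -14)
W(U) = (-5 + U)*(5 + U)
l(h) = (-14 + h)*(11 + h) (l(h) = (h - 14)*(h + (-25 + 6**2)) = (-14 + h)*(h + (-25 + 36)) = (-14 + h)*(h + 11) = (-14 + h)*(11 + h))
(l(1/(-106 - 171)) - 49610)/(13769 + 12660) = ((-154 + (1/(-106 - 171))**2 - 3/(-106 - 171)) - 49610)/(13769 + 12660) = ((-154 + (1/(-277))**2 - 3/(-277)) - 49610)/26429 = ((-154 + (-1/277)**2 - 3*(-1/277)) - 49610)*(1/26429) = ((-154 + 1/76729 + 3/277) - 49610)*(1/26429) = (-11815434/76729 - 49610)*(1/26429) = -3818341124/76729*1/26429 = -293718548/155990057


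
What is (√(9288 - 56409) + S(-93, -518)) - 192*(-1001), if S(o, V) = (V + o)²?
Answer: 565513 + I*√47121 ≈ 5.6551e+5 + 217.07*I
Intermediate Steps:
(√(9288 - 56409) + S(-93, -518)) - 192*(-1001) = (√(9288 - 56409) + (-518 - 93)²) - 192*(-1001) = (√(-47121) + (-611)²) + 192192 = (I*√47121 + 373321) + 192192 = (373321 + I*√47121) + 192192 = 565513 + I*√47121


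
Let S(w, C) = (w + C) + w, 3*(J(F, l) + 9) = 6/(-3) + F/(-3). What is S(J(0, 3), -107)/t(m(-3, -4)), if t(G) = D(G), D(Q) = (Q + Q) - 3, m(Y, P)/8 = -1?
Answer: 379/57 ≈ 6.6491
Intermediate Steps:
m(Y, P) = -8 (m(Y, P) = 8*(-1) = -8)
J(F, l) = -29/3 - F/9 (J(F, l) = -9 + (6/(-3) + F/(-3))/3 = -9 + (6*(-⅓) + F*(-⅓))/3 = -9 + (-2 - F/3)/3 = -9 + (-⅔ - F/9) = -29/3 - F/9)
S(w, C) = C + 2*w (S(w, C) = (C + w) + w = C + 2*w)
D(Q) = -3 + 2*Q (D(Q) = 2*Q - 3 = -3 + 2*Q)
t(G) = -3 + 2*G
S(J(0, 3), -107)/t(m(-3, -4)) = (-107 + 2*(-29/3 - ⅑*0))/(-3 + 2*(-8)) = (-107 + 2*(-29/3 + 0))/(-3 - 16) = (-107 + 2*(-29/3))/(-19) = (-107 - 58/3)*(-1/19) = -379/3*(-1/19) = 379/57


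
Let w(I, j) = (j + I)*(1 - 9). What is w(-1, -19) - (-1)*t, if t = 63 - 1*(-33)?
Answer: 256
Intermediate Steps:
t = 96 (t = 63 + 33 = 96)
w(I, j) = -8*I - 8*j (w(I, j) = (I + j)*(-8) = -8*I - 8*j)
w(-1, -19) - (-1)*t = (-8*(-1) - 8*(-19)) - (-1)*96 = (8 + 152) - 1*(-96) = 160 + 96 = 256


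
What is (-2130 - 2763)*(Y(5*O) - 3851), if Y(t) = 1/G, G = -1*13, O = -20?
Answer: 244963152/13 ≈ 1.8843e+7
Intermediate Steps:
G = -13
Y(t) = -1/13 (Y(t) = 1/(-13) = -1/13)
(-2130 - 2763)*(Y(5*O) - 3851) = (-2130 - 2763)*(-1/13 - 3851) = -4893*(-50064/13) = 244963152/13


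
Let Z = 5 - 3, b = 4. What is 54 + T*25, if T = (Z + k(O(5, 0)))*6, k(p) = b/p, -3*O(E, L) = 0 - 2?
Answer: 1254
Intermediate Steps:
O(E, L) = 2/3 (O(E, L) = -(0 - 2)/3 = -1/3*(-2) = 2/3)
Z = 2
k(p) = 4/p
T = 48 (T = (2 + 4/(2/3))*6 = (2 + 4*(3/2))*6 = (2 + 6)*6 = 8*6 = 48)
54 + T*25 = 54 + 48*25 = 54 + 1200 = 1254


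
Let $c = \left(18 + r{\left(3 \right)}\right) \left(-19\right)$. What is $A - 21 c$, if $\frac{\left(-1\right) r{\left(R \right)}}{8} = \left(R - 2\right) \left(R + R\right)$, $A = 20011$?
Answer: $8041$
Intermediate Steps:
$r{\left(R \right)} = - 16 R \left(-2 + R\right)$ ($r{\left(R \right)} = - 8 \left(R - 2\right) \left(R + R\right) = - 8 \left(-2 + R\right) 2 R = - 8 \cdot 2 R \left(-2 + R\right) = - 16 R \left(-2 + R\right)$)
$c = 570$ ($c = \left(18 + 16 \cdot 3 \left(2 - 3\right)\right) \left(-19\right) = \left(18 + 16 \cdot 3 \left(-1\right)\right) \left(-19\right) = \left(18 - 48\right) \left(-19\right) = \left(-30\right) \left(-19\right) = 570$)
$A - 21 c = 20011 - 21 \cdot 570 = 20011 - 11970 = 8041$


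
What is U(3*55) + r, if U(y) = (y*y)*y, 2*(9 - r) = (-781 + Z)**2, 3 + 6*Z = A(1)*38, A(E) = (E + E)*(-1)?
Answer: 300728423/72 ≈ 4.1768e+6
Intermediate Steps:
A(E) = -2*E (A(E) = (2*E)*(-1) = -2*E)
Z = -79/6 (Z = -1/2 + (-2*1*38)/6 = -1/2 + (-2*38)/6 = -1/2 + (1/6)*(-76) = -1/2 - 38/3 = -79/6 ≈ -13.167)
r = -22704577/72 (r = 9 - (-781 - 79/6)**2/2 = 9 - (-4765/6)**2/2 = 9 - 1/2*22705225/36 = 9 - 22705225/72 = -22704577/72 ≈ -3.1534e+5)
U(y) = y**3 (U(y) = y**2*y = y**3)
U(3*55) + r = (3*55)**3 - 22704577/72 = 165**3 - 22704577/72 = 4492125 - 22704577/72 = 300728423/72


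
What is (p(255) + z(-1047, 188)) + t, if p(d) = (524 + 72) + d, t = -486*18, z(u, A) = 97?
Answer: -7800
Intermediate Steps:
t = -8748
p(d) = 596 + d
(p(255) + z(-1047, 188)) + t = ((596 + 255) + 97) - 8748 = (851 + 97) - 8748 = 948 - 8748 = -7800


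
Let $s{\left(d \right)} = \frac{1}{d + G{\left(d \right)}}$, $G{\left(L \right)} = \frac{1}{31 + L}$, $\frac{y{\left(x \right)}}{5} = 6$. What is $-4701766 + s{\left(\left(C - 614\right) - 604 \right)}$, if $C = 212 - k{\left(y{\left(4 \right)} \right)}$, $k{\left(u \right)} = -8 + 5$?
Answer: $- \frac{4583831604394}{974917} \approx -4.7018 \cdot 10^{6}$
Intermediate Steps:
$y{\left(x \right)} = 30$ ($y{\left(x \right)} = 5 \cdot 6 = 30$)
$k{\left(u \right)} = -3$
$C = 215$ ($C = 212 - -3 = 212 + 3 = 215$)
$s{\left(d \right)} = \frac{1}{d + \frac{1}{31 + d}}$
$-4701766 + s{\left(\left(C - 614\right) - 604 \right)} = -4701766 + \frac{31 + \left(\left(215 - 614\right) - 604\right)}{1 + \left(\left(215 - 614\right) - 604\right) \left(31 + \left(\left(215 - 614\right) - 604\right)\right)} = -4701766 + \frac{31 - 1003}{1 + \left(-399 - 604\right) \left(31 - 1003\right)} = -4701766 + \frac{31 - 1003}{1 - 1003 \left(31 - 1003\right)} = -4701766 + \frac{1}{1 - -974916} \left(-972\right) = -4701766 + \frac{1}{1 + 974916} \left(-972\right) = -4701766 + \frac{1}{974917} \left(-972\right) = -4701766 - \frac{972}{974917} = - \frac{4583831604394}{974917}$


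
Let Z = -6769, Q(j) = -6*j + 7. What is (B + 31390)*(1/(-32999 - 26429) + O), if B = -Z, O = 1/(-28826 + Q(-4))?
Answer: -3366501457/1711229260 ≈ -1.9673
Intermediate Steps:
Q(j) = 7 - 6*j
O = -1/28795 (O = 1/(-28826 + (7 - 6*(-4))) = 1/(-28826 + (7 + 24)) = 1/(-28826 + 31) = 1/(-28795) = -1/28795 ≈ -3.4728e-5)
B = 6769 (B = -1*(-6769) = 6769)
(B + 31390)*(1/(-32999 - 26429) + O) = (6769 + 31390)*(1/(-32999 - 26429) - 1/28795) = 38159*(1/(-59428) - 1/28795) = 38159*(-1/59428 - 1/28795) = 38159*(-88223/1711229260) = -3366501457/1711229260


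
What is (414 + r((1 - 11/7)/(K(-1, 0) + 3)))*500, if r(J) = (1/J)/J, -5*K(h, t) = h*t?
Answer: 883125/4 ≈ 2.2078e+5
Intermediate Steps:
K(h, t) = -h*t/5
r(J) = J⁻² (r(J) = 1/(J*J) = J⁻²)
(414 + r((1 - 11/7)/(K(-1, 0) + 3)))*500 = (414 + ((1 - 11/7)/(-⅕*(-1)*0 + 3))⁻²)*500 = (414 + ((1 - 11*⅐)/(0 + 3))⁻²)*500 = (414 + ((1 - 11/7)/3)⁻²)*500 = (414 + (-4/7*⅓)⁻²)*500 = (414 + (-4/21)⁻²)*500 = (414 + 441/16)*500 = (7065/16)*500 = 883125/4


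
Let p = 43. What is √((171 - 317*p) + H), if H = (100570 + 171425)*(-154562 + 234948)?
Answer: √21864576610 ≈ 1.4787e+5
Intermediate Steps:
H = 21864590070 (H = 271995*80386 = 21864590070)
√((171 - 317*p) + H) = √((171 - 317*43) + 21864590070) = √((171 - 13631) + 21864590070) = √(-13460 + 21864590070) = √21864576610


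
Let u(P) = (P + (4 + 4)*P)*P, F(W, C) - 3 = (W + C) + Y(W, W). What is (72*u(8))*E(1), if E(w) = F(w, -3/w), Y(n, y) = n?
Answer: 82944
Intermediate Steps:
F(W, C) = 3 + C + 2*W (F(W, C) = 3 + ((W + C) + W) = 3 + ((C + W) + W) = 3 + (C + 2*W) = 3 + C + 2*W)
E(w) = 3 - 3/w + 2*w
u(P) = 9*P**2 (u(P) = (P + 8*P)*P = (9*P)*P = 9*P**2)
(72*u(8))*E(1) = (72*(9*8**2))*(3 - 3/1 + 2*1) = (72*(9*64))*(3 - 3*1 + 2) = (72*576)*(3 - 3 + 2) = 41472*2 = 82944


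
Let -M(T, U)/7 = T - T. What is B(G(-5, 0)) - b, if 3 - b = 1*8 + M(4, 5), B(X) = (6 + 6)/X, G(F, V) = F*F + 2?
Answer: 49/9 ≈ 5.4444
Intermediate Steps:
M(T, U) = 0 (M(T, U) = -7*(T - T) = -7*0 = 0)
G(F, V) = 2 + F**2 (G(F, V) = F**2 + 2 = 2 + F**2)
B(X) = 12/X
b = -5 (b = 3 - (1*8 + 0) = 3 - (8 + 0) = 3 - 1*8 = 3 - 8 = -5)
B(G(-5, 0)) - b = 12/(2 + (-5)**2) - 1*(-5) = 12/(2 + 25) + 5 = 12/27 + 5 = 12*(1/27) + 5 = 4/9 + 5 = 49/9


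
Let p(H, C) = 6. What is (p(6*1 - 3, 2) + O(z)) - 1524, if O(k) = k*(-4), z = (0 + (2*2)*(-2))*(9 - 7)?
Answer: -1454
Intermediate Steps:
z = -16 (z = (0 + 4*(-2))*2 = (0 - 8)*2 = -8*2 = -16)
O(k) = -4*k
(p(6*1 - 3, 2) + O(z)) - 1524 = (6 - 4*(-16)) - 1524 = (6 + 64) - 1524 = 70 - 1524 = -1454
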